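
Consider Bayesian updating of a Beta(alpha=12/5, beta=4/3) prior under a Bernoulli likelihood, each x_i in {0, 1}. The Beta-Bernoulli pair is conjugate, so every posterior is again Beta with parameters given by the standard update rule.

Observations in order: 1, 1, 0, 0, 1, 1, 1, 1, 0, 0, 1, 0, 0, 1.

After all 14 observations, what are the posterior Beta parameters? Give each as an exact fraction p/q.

obs 1: x=1 → posterior Beta(17/5, 4/3)
obs 2: x=1 → posterior Beta(22/5, 4/3)
obs 3: x=0 → posterior Beta(22/5, 7/3)
obs 4: x=0 → posterior Beta(22/5, 10/3)
obs 5: x=1 → posterior Beta(27/5, 10/3)
obs 6: x=1 → posterior Beta(32/5, 10/3)
obs 7: x=1 → posterior Beta(37/5, 10/3)
obs 8: x=1 → posterior Beta(42/5, 10/3)
obs 9: x=0 → posterior Beta(42/5, 13/3)
obs 10: x=0 → posterior Beta(42/5, 16/3)
obs 11: x=1 → posterior Beta(47/5, 16/3)
obs 12: x=0 → posterior Beta(47/5, 19/3)
obs 13: x=0 → posterior Beta(47/5, 22/3)
obs 14: x=1 → posterior Beta(52/5, 22/3)

alpha=52/5, beta=22/3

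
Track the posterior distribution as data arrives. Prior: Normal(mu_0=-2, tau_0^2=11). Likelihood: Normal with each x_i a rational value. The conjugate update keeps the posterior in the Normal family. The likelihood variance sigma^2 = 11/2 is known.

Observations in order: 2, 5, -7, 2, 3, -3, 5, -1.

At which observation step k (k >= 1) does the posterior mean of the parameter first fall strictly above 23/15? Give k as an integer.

k = 2

obs 1: x=2 → posterior Normal(2/3, 11/3)
obs 2: x=5 → posterior Normal(12/5, 11/5)
obs 3: x=-7 → posterior Normal(-2/7, 11/7)
obs 4: x=2 → posterior Normal(2/9, 11/9)
obs 5: x=3 → posterior Normal(8/11, 1)
obs 6: x=-3 → posterior Normal(2/13, 11/13)
obs 7: x=5 → posterior Normal(4/5, 11/15)
obs 8: x=-1 → posterior Normal(10/17, 11/17)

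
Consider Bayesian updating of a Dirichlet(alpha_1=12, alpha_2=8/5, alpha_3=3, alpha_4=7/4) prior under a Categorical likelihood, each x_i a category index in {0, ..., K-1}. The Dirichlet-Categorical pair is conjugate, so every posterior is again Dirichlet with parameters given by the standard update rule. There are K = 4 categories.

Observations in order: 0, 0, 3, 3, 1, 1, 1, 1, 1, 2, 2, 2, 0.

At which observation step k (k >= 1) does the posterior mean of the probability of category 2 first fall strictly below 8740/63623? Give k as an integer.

k = 4

obs 1: x=0 → posterior Dirichlet(13, 8/5, 3, 7/4)
obs 2: x=0 → posterior Dirichlet(14, 8/5, 3, 7/4)
obs 3: x=3 → posterior Dirichlet(14, 8/5, 3, 11/4)
obs 4: x=3 → posterior Dirichlet(14, 8/5, 3, 15/4)
obs 5: x=1 → posterior Dirichlet(14, 13/5, 3, 15/4)
obs 6: x=1 → posterior Dirichlet(14, 18/5, 3, 15/4)
obs 7: x=1 → posterior Dirichlet(14, 23/5, 3, 15/4)
obs 8: x=1 → posterior Dirichlet(14, 28/5, 3, 15/4)
obs 9: x=1 → posterior Dirichlet(14, 33/5, 3, 15/4)
obs 10: x=2 → posterior Dirichlet(14, 33/5, 4, 15/4)
obs 11: x=2 → posterior Dirichlet(14, 33/5, 5, 15/4)
obs 12: x=2 → posterior Dirichlet(14, 33/5, 6, 15/4)
obs 13: x=0 → posterior Dirichlet(15, 33/5, 6, 15/4)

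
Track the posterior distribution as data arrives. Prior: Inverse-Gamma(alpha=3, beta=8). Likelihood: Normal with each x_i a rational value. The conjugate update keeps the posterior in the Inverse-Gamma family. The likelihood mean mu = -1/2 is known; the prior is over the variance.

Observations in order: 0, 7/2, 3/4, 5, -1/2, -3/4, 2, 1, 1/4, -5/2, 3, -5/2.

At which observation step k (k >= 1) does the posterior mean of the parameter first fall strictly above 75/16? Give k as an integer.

k = 2

obs 1: x=0 → posterior Inverse-Gamma(7/2, 65/8)
obs 2: x=7/2 → posterior Inverse-Gamma(4, 129/8)
obs 3: x=3/4 → posterior Inverse-Gamma(9/2, 541/32)
obs 4: x=5 → posterior Inverse-Gamma(5, 1025/32)
obs 5: x=-1/2 → posterior Inverse-Gamma(11/2, 1025/32)
obs 6: x=-3/4 → posterior Inverse-Gamma(6, 513/16)
obs 7: x=2 → posterior Inverse-Gamma(13/2, 563/16)
obs 8: x=1 → posterior Inverse-Gamma(7, 581/16)
obs 9: x=1/4 → posterior Inverse-Gamma(15/2, 1171/32)
obs 10: x=-5/2 → posterior Inverse-Gamma(8, 1235/32)
obs 11: x=3 → posterior Inverse-Gamma(17/2, 1431/32)
obs 12: x=-5/2 → posterior Inverse-Gamma(9, 1495/32)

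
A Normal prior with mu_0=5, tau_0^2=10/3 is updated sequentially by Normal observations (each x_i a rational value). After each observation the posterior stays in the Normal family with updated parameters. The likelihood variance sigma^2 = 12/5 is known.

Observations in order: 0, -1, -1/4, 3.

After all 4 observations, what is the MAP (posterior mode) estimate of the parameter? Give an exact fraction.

obs 1: x=0 → posterior Normal(90/43, 60/43)
obs 2: x=-1 → posterior Normal(65/68, 15/17)
obs 3: x=-1/4 → posterior Normal(235/372, 20/31)
obs 4: x=3 → posterior Normal(535/472, 30/59)

535/472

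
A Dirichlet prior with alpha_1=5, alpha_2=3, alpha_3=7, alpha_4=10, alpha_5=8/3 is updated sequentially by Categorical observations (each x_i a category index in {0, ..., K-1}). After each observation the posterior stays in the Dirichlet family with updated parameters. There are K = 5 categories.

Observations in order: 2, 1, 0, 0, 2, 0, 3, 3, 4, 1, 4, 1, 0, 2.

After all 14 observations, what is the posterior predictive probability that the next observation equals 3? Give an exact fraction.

obs 1: x=2 → posterior Dirichlet(5, 3, 8, 10, 8/3)
obs 2: x=1 → posterior Dirichlet(5, 4, 8, 10, 8/3)
obs 3: x=0 → posterior Dirichlet(6, 4, 8, 10, 8/3)
obs 4: x=0 → posterior Dirichlet(7, 4, 8, 10, 8/3)
obs 5: x=2 → posterior Dirichlet(7, 4, 9, 10, 8/3)
obs 6: x=0 → posterior Dirichlet(8, 4, 9, 10, 8/3)
obs 7: x=3 → posterior Dirichlet(8, 4, 9, 11, 8/3)
obs 8: x=3 → posterior Dirichlet(8, 4, 9, 12, 8/3)
obs 9: x=4 → posterior Dirichlet(8, 4, 9, 12, 11/3)
obs 10: x=1 → posterior Dirichlet(8, 5, 9, 12, 11/3)
obs 11: x=4 → posterior Dirichlet(8, 5, 9, 12, 14/3)
obs 12: x=1 → posterior Dirichlet(8, 6, 9, 12, 14/3)
obs 13: x=0 → posterior Dirichlet(9, 6, 9, 12, 14/3)
obs 14: x=2 → posterior Dirichlet(9, 6, 10, 12, 14/3)

36/125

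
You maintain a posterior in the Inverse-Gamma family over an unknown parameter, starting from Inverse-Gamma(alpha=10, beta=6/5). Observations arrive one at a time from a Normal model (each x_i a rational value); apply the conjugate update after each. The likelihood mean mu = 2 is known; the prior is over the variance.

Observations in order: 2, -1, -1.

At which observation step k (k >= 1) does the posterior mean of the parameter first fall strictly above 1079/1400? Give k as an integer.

k = 3

obs 1: x=2 → posterior Inverse-Gamma(21/2, 6/5)
obs 2: x=-1 → posterior Inverse-Gamma(11, 57/10)
obs 3: x=-1 → posterior Inverse-Gamma(23/2, 51/5)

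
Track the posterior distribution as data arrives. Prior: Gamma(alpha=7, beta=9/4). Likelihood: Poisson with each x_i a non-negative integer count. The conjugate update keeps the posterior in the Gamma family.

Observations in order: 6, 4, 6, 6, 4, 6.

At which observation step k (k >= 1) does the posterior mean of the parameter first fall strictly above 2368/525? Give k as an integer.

obs 1: x=6 → posterior Gamma(13, 13/4)
obs 2: x=4 → posterior Gamma(17, 17/4)
obs 3: x=6 → posterior Gamma(23, 21/4)
obs 4: x=6 → posterior Gamma(29, 25/4)
obs 5: x=4 → posterior Gamma(33, 29/4)
obs 6: x=6 → posterior Gamma(39, 33/4)

k = 4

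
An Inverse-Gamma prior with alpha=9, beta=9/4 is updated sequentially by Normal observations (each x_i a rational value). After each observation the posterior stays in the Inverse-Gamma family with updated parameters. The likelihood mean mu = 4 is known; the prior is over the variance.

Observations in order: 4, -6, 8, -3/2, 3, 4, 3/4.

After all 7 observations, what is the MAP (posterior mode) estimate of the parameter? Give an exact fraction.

2597/432

obs 1: x=4 → posterior Inverse-Gamma(19/2, 9/4)
obs 2: x=-6 → posterior Inverse-Gamma(10, 209/4)
obs 3: x=8 → posterior Inverse-Gamma(21/2, 241/4)
obs 4: x=-3/2 → posterior Inverse-Gamma(11, 603/8)
obs 5: x=3 → posterior Inverse-Gamma(23/2, 607/8)
obs 6: x=4 → posterior Inverse-Gamma(12, 607/8)
obs 7: x=3/4 → posterior Inverse-Gamma(25/2, 2597/32)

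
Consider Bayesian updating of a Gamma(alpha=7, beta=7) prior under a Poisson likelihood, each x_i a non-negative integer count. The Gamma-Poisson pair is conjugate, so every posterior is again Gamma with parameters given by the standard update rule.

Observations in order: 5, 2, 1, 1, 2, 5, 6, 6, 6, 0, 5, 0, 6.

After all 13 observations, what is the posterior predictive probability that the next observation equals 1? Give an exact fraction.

obs 1: x=5 → posterior Gamma(12, 8)
obs 2: x=2 → posterior Gamma(14, 9)
obs 3: x=1 → posterior Gamma(15, 10)
obs 4: x=1 → posterior Gamma(16, 11)
obs 5: x=2 → posterior Gamma(18, 12)
obs 6: x=5 → posterior Gamma(23, 13)
obs 7: x=6 → posterior Gamma(29, 14)
obs 8: x=6 → posterior Gamma(35, 15)
obs 9: x=6 → posterior Gamma(41, 16)
obs 10: x=0 → posterior Gamma(41, 17)
obs 11: x=5 → posterior Gamma(46, 18)
obs 12: x=0 → posterior Gamma(46, 19)
obs 13: x=6 → posterior Gamma(52, 20)

2341871806232657920000000000000000000000000000000000000000000000000000/11957010783004708903364973420963428080957420293380505812137427151960261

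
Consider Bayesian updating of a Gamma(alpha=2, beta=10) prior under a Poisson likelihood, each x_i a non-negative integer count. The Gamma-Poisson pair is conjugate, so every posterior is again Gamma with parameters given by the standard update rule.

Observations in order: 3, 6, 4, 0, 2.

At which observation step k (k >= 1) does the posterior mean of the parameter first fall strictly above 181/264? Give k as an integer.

k = 2

obs 1: x=3 → posterior Gamma(5, 11)
obs 2: x=6 → posterior Gamma(11, 12)
obs 3: x=4 → posterior Gamma(15, 13)
obs 4: x=0 → posterior Gamma(15, 14)
obs 5: x=2 → posterior Gamma(17, 15)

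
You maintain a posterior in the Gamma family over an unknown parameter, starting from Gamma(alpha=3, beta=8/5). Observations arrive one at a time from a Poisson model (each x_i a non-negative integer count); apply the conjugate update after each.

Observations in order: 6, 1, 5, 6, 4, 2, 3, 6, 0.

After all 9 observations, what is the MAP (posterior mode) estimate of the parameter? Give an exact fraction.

175/53

obs 1: x=6 → posterior Gamma(9, 13/5)
obs 2: x=1 → posterior Gamma(10, 18/5)
obs 3: x=5 → posterior Gamma(15, 23/5)
obs 4: x=6 → posterior Gamma(21, 28/5)
obs 5: x=4 → posterior Gamma(25, 33/5)
obs 6: x=2 → posterior Gamma(27, 38/5)
obs 7: x=3 → posterior Gamma(30, 43/5)
obs 8: x=6 → posterior Gamma(36, 48/5)
obs 9: x=0 → posterior Gamma(36, 53/5)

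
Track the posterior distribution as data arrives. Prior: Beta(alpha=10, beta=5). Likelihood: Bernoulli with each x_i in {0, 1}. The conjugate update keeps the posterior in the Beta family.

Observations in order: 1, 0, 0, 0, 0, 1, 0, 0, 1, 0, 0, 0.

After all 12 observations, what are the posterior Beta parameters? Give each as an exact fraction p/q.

obs 1: x=1 → posterior Beta(11, 5)
obs 2: x=0 → posterior Beta(11, 6)
obs 3: x=0 → posterior Beta(11, 7)
obs 4: x=0 → posterior Beta(11, 8)
obs 5: x=0 → posterior Beta(11, 9)
obs 6: x=1 → posterior Beta(12, 9)
obs 7: x=0 → posterior Beta(12, 10)
obs 8: x=0 → posterior Beta(12, 11)
obs 9: x=1 → posterior Beta(13, 11)
obs 10: x=0 → posterior Beta(13, 12)
obs 11: x=0 → posterior Beta(13, 13)
obs 12: x=0 → posterior Beta(13, 14)

alpha=13, beta=14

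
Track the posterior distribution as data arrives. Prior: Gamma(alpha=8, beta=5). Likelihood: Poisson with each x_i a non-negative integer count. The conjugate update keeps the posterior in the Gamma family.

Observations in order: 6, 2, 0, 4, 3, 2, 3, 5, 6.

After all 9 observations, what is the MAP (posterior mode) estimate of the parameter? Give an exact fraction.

19/7

obs 1: x=6 → posterior Gamma(14, 6)
obs 2: x=2 → posterior Gamma(16, 7)
obs 3: x=0 → posterior Gamma(16, 8)
obs 4: x=4 → posterior Gamma(20, 9)
obs 5: x=3 → posterior Gamma(23, 10)
obs 6: x=2 → posterior Gamma(25, 11)
obs 7: x=3 → posterior Gamma(28, 12)
obs 8: x=5 → posterior Gamma(33, 13)
obs 9: x=6 → posterior Gamma(39, 14)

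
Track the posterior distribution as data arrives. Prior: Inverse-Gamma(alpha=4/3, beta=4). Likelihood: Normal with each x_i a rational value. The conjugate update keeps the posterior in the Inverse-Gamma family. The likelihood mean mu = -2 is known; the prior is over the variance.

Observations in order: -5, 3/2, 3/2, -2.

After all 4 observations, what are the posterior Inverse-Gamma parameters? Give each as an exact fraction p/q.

alpha=10/3, beta=83/4

obs 1: x=-5 → posterior Inverse-Gamma(11/6, 17/2)
obs 2: x=3/2 → posterior Inverse-Gamma(7/3, 117/8)
obs 3: x=3/2 → posterior Inverse-Gamma(17/6, 83/4)
obs 4: x=-2 → posterior Inverse-Gamma(10/3, 83/4)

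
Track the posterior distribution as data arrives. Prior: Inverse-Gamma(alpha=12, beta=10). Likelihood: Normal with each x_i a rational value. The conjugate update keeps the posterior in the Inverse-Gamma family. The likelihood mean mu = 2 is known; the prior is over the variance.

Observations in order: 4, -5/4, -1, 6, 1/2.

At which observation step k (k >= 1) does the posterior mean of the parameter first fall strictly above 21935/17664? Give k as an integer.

k = 2

obs 1: x=4 → posterior Inverse-Gamma(25/2, 12)
obs 2: x=-5/4 → posterior Inverse-Gamma(13, 553/32)
obs 3: x=-1 → posterior Inverse-Gamma(27/2, 697/32)
obs 4: x=6 → posterior Inverse-Gamma(14, 953/32)
obs 5: x=1/2 → posterior Inverse-Gamma(29/2, 989/32)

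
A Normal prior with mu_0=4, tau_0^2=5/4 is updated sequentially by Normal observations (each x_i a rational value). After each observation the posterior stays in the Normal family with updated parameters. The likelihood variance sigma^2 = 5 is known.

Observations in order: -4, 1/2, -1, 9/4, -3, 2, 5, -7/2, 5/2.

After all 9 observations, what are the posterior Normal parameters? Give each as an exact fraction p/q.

obs 1: x=-4 → posterior Normal(12/5, 1)
obs 2: x=1/2 → posterior Normal(25/12, 5/6)
obs 3: x=-1 → posterior Normal(23/14, 5/7)
obs 4: x=9/4 → posterior Normal(55/32, 5/8)
obs 5: x=-3 → posterior Normal(43/36, 5/9)
obs 6: x=2 → posterior Normal(51/40, 1/2)
obs 7: x=5 → posterior Normal(71/44, 5/11)
obs 8: x=-7/2 → posterior Normal(19/16, 5/12)
obs 9: x=5/2 → posterior Normal(67/52, 5/13)

mu_0=67/52, tau_0^2=5/13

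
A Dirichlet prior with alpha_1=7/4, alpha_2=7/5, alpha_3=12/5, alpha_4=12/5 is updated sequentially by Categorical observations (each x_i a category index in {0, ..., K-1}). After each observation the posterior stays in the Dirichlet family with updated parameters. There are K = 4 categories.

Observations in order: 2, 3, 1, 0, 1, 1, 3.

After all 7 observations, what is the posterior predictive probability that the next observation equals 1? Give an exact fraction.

88/299

obs 1: x=2 → posterior Dirichlet(7/4, 7/5, 17/5, 12/5)
obs 2: x=3 → posterior Dirichlet(7/4, 7/5, 17/5, 17/5)
obs 3: x=1 → posterior Dirichlet(7/4, 12/5, 17/5, 17/5)
obs 4: x=0 → posterior Dirichlet(11/4, 12/5, 17/5, 17/5)
obs 5: x=1 → posterior Dirichlet(11/4, 17/5, 17/5, 17/5)
obs 6: x=1 → posterior Dirichlet(11/4, 22/5, 17/5, 17/5)
obs 7: x=3 → posterior Dirichlet(11/4, 22/5, 17/5, 22/5)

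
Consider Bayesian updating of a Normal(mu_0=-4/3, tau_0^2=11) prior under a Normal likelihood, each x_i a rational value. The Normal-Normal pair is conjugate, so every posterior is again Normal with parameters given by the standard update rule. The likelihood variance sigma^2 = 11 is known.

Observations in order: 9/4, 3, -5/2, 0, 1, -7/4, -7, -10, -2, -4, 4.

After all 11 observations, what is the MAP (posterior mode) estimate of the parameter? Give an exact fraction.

obs 1: x=9/4 → posterior Normal(11/24, 11/2)
obs 2: x=3 → posterior Normal(47/36, 11/3)
obs 3: x=-5/2 → posterior Normal(17/48, 11/4)
obs 4: x=0 → posterior Normal(17/60, 11/5)
obs 5: x=1 → posterior Normal(29/72, 11/6)
obs 6: x=-7/4 → posterior Normal(2/21, 11/7)
obs 7: x=-7 → posterior Normal(-19/24, 11/8)
obs 8: x=-10 → posterior Normal(-49/27, 11/9)
obs 9: x=-2 → posterior Normal(-11/6, 11/10)
obs 10: x=-4 → posterior Normal(-67/33, 1)
obs 11: x=4 → posterior Normal(-55/36, 11/12)

-55/36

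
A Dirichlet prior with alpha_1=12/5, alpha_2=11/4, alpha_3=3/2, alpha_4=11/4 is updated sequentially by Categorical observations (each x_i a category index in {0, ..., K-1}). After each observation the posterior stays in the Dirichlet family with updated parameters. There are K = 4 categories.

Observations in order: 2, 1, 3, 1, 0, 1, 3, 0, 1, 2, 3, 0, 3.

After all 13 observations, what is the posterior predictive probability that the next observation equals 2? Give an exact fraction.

obs 1: x=2 → posterior Dirichlet(12/5, 11/4, 5/2, 11/4)
obs 2: x=1 → posterior Dirichlet(12/5, 15/4, 5/2, 11/4)
obs 3: x=3 → posterior Dirichlet(12/5, 15/4, 5/2, 15/4)
obs 4: x=1 → posterior Dirichlet(12/5, 19/4, 5/2, 15/4)
obs 5: x=0 → posterior Dirichlet(17/5, 19/4, 5/2, 15/4)
obs 6: x=1 → posterior Dirichlet(17/5, 23/4, 5/2, 15/4)
obs 7: x=3 → posterior Dirichlet(17/5, 23/4, 5/2, 19/4)
obs 8: x=0 → posterior Dirichlet(22/5, 23/4, 5/2, 19/4)
obs 9: x=1 → posterior Dirichlet(22/5, 27/4, 5/2, 19/4)
obs 10: x=2 → posterior Dirichlet(22/5, 27/4, 7/2, 19/4)
obs 11: x=3 → posterior Dirichlet(22/5, 27/4, 7/2, 23/4)
obs 12: x=0 → posterior Dirichlet(27/5, 27/4, 7/2, 23/4)
obs 13: x=3 → posterior Dirichlet(27/5, 27/4, 7/2, 27/4)

5/32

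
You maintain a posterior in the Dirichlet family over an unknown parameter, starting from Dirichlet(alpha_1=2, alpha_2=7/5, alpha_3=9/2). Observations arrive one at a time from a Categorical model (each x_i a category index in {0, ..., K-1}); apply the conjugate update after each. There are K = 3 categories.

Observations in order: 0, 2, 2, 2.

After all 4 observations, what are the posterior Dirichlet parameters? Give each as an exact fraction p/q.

obs 1: x=0 → posterior Dirichlet(3, 7/5, 9/2)
obs 2: x=2 → posterior Dirichlet(3, 7/5, 11/2)
obs 3: x=2 → posterior Dirichlet(3, 7/5, 13/2)
obs 4: x=2 → posterior Dirichlet(3, 7/5, 15/2)

alpha_1=3, alpha_2=7/5, alpha_3=15/2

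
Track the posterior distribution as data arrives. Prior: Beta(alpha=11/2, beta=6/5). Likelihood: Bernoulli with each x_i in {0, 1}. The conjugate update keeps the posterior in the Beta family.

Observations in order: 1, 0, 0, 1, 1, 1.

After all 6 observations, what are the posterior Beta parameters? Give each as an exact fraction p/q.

alpha=19/2, beta=16/5

obs 1: x=1 → posterior Beta(13/2, 6/5)
obs 2: x=0 → posterior Beta(13/2, 11/5)
obs 3: x=0 → posterior Beta(13/2, 16/5)
obs 4: x=1 → posterior Beta(15/2, 16/5)
obs 5: x=1 → posterior Beta(17/2, 16/5)
obs 6: x=1 → posterior Beta(19/2, 16/5)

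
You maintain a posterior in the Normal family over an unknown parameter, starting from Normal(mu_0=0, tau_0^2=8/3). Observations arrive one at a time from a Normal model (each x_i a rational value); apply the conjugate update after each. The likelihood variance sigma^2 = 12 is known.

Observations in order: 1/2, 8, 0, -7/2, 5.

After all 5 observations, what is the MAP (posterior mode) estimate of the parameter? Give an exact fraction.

20/19

obs 1: x=1/2 → posterior Normal(1/11, 24/11)
obs 2: x=8 → posterior Normal(17/13, 24/13)
obs 3: x=0 → posterior Normal(17/15, 8/5)
obs 4: x=-7/2 → posterior Normal(10/17, 24/17)
obs 5: x=5 → posterior Normal(20/19, 24/19)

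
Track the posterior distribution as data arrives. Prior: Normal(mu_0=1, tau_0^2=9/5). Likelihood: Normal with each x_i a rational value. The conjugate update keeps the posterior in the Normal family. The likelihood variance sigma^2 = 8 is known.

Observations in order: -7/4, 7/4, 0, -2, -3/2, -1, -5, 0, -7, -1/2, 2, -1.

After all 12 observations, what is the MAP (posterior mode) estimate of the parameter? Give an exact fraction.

-26/37

obs 1: x=-7/4 → posterior Normal(97/196, 72/49)
obs 2: x=7/4 → posterior Normal(20/29, 36/29)
obs 3: x=0 → posterior Normal(40/67, 72/67)
obs 4: x=-2 → posterior Normal(11/38, 18/19)
obs 5: x=-3/2 → posterior Normal(1/10, 72/85)
obs 6: x=-1 → posterior Normal(-1/188, 36/47)
obs 7: x=-5 → posterior Normal(-91/206, 72/103)
obs 8: x=0 → posterior Normal(-13/32, 9/14)
obs 9: x=-7 → posterior Normal(-217/242, 72/121)
obs 10: x=-1/2 → posterior Normal(-113/130, 36/65)
obs 11: x=2 → posterior Normal(-95/139, 72/139)
obs 12: x=-1 → posterior Normal(-26/37, 18/37)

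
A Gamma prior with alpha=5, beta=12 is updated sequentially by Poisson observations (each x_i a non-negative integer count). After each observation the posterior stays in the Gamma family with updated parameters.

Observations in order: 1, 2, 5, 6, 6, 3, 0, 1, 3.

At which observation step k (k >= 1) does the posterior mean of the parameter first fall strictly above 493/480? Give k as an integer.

obs 1: x=1 → posterior Gamma(6, 13)
obs 2: x=2 → posterior Gamma(8, 14)
obs 3: x=5 → posterior Gamma(13, 15)
obs 4: x=6 → posterior Gamma(19, 16)
obs 5: x=6 → posterior Gamma(25, 17)
obs 6: x=3 → posterior Gamma(28, 18)
obs 7: x=0 → posterior Gamma(28, 19)
obs 8: x=1 → posterior Gamma(29, 20)
obs 9: x=3 → posterior Gamma(32, 21)

k = 4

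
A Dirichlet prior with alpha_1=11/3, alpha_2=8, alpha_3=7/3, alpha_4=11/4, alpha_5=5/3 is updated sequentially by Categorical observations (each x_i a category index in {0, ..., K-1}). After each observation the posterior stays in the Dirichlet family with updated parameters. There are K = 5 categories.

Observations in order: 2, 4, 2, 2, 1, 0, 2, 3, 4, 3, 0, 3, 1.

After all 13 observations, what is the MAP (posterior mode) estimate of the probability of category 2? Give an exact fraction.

obs 1: x=2 → posterior Dirichlet(11/3, 8, 10/3, 11/4, 5/3)
obs 2: x=4 → posterior Dirichlet(11/3, 8, 10/3, 11/4, 8/3)
obs 3: x=2 → posterior Dirichlet(11/3, 8, 13/3, 11/4, 8/3)
obs 4: x=2 → posterior Dirichlet(11/3, 8, 16/3, 11/4, 8/3)
obs 5: x=1 → posterior Dirichlet(11/3, 9, 16/3, 11/4, 8/3)
obs 6: x=0 → posterior Dirichlet(14/3, 9, 16/3, 11/4, 8/3)
obs 7: x=2 → posterior Dirichlet(14/3, 9, 19/3, 11/4, 8/3)
obs 8: x=3 → posterior Dirichlet(14/3, 9, 19/3, 15/4, 8/3)
obs 9: x=4 → posterior Dirichlet(14/3, 9, 19/3, 15/4, 11/3)
obs 10: x=3 → posterior Dirichlet(14/3, 9, 19/3, 19/4, 11/3)
obs 11: x=0 → posterior Dirichlet(17/3, 9, 19/3, 19/4, 11/3)
obs 12: x=3 → posterior Dirichlet(17/3, 9, 19/3, 23/4, 11/3)
obs 13: x=1 → posterior Dirichlet(17/3, 10, 19/3, 23/4, 11/3)

64/317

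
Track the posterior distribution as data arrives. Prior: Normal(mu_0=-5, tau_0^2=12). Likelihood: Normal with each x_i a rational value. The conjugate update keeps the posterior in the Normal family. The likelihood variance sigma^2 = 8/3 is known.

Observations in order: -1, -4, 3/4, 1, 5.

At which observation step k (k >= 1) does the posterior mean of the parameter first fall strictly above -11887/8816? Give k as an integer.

k = 4

obs 1: x=-1 → posterior Normal(-19/11, 24/11)
obs 2: x=-4 → posterior Normal(-11/4, 6/5)
obs 3: x=3/4 → posterior Normal(-193/116, 24/29)
obs 4: x=1 → posterior Normal(-157/152, 12/19)
obs 5: x=5 → posterior Normal(23/188, 24/47)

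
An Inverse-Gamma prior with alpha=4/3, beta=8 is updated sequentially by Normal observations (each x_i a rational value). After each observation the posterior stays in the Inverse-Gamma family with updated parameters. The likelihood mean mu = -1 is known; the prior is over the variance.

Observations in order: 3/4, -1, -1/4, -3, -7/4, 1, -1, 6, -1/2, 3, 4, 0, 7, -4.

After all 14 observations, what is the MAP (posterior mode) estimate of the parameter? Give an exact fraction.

obs 1: x=3/4 → posterior Inverse-Gamma(11/6, 305/32)
obs 2: x=-1 → posterior Inverse-Gamma(7/3, 305/32)
obs 3: x=-1/4 → posterior Inverse-Gamma(17/6, 157/16)
obs 4: x=-3 → posterior Inverse-Gamma(10/3, 189/16)
obs 5: x=-7/4 → posterior Inverse-Gamma(23/6, 387/32)
obs 6: x=1 → posterior Inverse-Gamma(13/3, 451/32)
obs 7: x=-1 → posterior Inverse-Gamma(29/6, 451/32)
obs 8: x=6 → posterior Inverse-Gamma(16/3, 1235/32)
obs 9: x=-1/2 → posterior Inverse-Gamma(35/6, 1239/32)
obs 10: x=3 → posterior Inverse-Gamma(19/3, 1495/32)
obs 11: x=4 → posterior Inverse-Gamma(41/6, 1895/32)
obs 12: x=0 → posterior Inverse-Gamma(22/3, 1911/32)
obs 13: x=7 → posterior Inverse-Gamma(47/6, 2935/32)
obs 14: x=-4 → posterior Inverse-Gamma(25/3, 3079/32)

9237/896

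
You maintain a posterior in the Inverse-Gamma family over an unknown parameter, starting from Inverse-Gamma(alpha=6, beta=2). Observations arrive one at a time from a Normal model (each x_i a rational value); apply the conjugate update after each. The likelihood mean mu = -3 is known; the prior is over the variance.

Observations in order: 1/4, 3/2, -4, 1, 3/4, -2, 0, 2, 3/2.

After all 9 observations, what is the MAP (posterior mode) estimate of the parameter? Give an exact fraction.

obs 1: x=1/4 → posterior Inverse-Gamma(13/2, 233/32)
obs 2: x=3/2 → posterior Inverse-Gamma(7, 557/32)
obs 3: x=-4 → posterior Inverse-Gamma(15/2, 573/32)
obs 4: x=1 → posterior Inverse-Gamma(8, 829/32)
obs 5: x=3/4 → posterior Inverse-Gamma(17/2, 527/16)
obs 6: x=-2 → posterior Inverse-Gamma(9, 535/16)
obs 7: x=0 → posterior Inverse-Gamma(19/2, 607/16)
obs 8: x=2 → posterior Inverse-Gamma(10, 807/16)
obs 9: x=3/2 → posterior Inverse-Gamma(21/2, 969/16)

969/184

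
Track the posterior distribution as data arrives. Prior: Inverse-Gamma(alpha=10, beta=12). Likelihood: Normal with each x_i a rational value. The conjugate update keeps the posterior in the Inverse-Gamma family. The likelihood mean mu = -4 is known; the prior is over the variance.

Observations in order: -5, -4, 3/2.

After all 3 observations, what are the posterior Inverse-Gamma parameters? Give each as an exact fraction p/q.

alpha=23/2, beta=221/8

obs 1: x=-5 → posterior Inverse-Gamma(21/2, 25/2)
obs 2: x=-4 → posterior Inverse-Gamma(11, 25/2)
obs 3: x=3/2 → posterior Inverse-Gamma(23/2, 221/8)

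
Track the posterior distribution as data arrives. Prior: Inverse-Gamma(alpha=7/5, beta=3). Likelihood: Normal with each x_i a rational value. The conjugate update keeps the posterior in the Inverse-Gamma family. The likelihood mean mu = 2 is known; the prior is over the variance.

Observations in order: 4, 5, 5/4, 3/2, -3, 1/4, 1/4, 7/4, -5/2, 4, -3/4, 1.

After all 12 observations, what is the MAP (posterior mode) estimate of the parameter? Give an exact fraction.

2235/448

obs 1: x=4 → posterior Inverse-Gamma(19/10, 5)
obs 2: x=5 → posterior Inverse-Gamma(12/5, 19/2)
obs 3: x=5/4 → posterior Inverse-Gamma(29/10, 313/32)
obs 4: x=3/2 → posterior Inverse-Gamma(17/5, 317/32)
obs 5: x=-3 → posterior Inverse-Gamma(39/10, 717/32)
obs 6: x=1/4 → posterior Inverse-Gamma(22/5, 383/16)
obs 7: x=1/4 → posterior Inverse-Gamma(49/10, 815/32)
obs 8: x=7/4 → posterior Inverse-Gamma(27/5, 51/2)
obs 9: x=-5/2 → posterior Inverse-Gamma(59/10, 285/8)
obs 10: x=4 → posterior Inverse-Gamma(32/5, 301/8)
obs 11: x=-3/4 → posterior Inverse-Gamma(69/10, 1325/32)
obs 12: x=1 → posterior Inverse-Gamma(37/5, 1341/32)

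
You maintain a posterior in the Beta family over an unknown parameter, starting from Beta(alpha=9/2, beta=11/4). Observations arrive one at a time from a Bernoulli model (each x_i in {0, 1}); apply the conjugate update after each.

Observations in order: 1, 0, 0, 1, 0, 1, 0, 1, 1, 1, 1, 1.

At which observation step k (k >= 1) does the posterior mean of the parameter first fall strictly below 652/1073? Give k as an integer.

k = 2

obs 1: x=1 → posterior Beta(11/2, 11/4)
obs 2: x=0 → posterior Beta(11/2, 15/4)
obs 3: x=0 → posterior Beta(11/2, 19/4)
obs 4: x=1 → posterior Beta(13/2, 19/4)
obs 5: x=0 → posterior Beta(13/2, 23/4)
obs 6: x=1 → posterior Beta(15/2, 23/4)
obs 7: x=0 → posterior Beta(15/2, 27/4)
obs 8: x=1 → posterior Beta(17/2, 27/4)
obs 9: x=1 → posterior Beta(19/2, 27/4)
obs 10: x=1 → posterior Beta(21/2, 27/4)
obs 11: x=1 → posterior Beta(23/2, 27/4)
obs 12: x=1 → posterior Beta(25/2, 27/4)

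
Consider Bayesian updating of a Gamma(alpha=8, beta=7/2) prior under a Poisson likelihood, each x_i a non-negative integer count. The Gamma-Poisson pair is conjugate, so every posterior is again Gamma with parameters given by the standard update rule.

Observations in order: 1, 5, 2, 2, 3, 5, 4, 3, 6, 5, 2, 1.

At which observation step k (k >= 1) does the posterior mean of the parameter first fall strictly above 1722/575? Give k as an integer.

k = 9

obs 1: x=1 → posterior Gamma(9, 9/2)
obs 2: x=5 → posterior Gamma(14, 11/2)
obs 3: x=2 → posterior Gamma(16, 13/2)
obs 4: x=2 → posterior Gamma(18, 15/2)
obs 5: x=3 → posterior Gamma(21, 17/2)
obs 6: x=5 → posterior Gamma(26, 19/2)
obs 7: x=4 → posterior Gamma(30, 21/2)
obs 8: x=3 → posterior Gamma(33, 23/2)
obs 9: x=6 → posterior Gamma(39, 25/2)
obs 10: x=5 → posterior Gamma(44, 27/2)
obs 11: x=2 → posterior Gamma(46, 29/2)
obs 12: x=1 → posterior Gamma(47, 31/2)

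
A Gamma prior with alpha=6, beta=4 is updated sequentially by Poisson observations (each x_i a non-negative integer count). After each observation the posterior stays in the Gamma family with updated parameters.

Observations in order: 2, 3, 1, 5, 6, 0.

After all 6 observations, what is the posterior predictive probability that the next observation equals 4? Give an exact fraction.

1495000000000000000000000000/13109994191499930367061460371

obs 1: x=2 → posterior Gamma(8, 5)
obs 2: x=3 → posterior Gamma(11, 6)
obs 3: x=1 → posterior Gamma(12, 7)
obs 4: x=5 → posterior Gamma(17, 8)
obs 5: x=6 → posterior Gamma(23, 9)
obs 6: x=0 → posterior Gamma(23, 10)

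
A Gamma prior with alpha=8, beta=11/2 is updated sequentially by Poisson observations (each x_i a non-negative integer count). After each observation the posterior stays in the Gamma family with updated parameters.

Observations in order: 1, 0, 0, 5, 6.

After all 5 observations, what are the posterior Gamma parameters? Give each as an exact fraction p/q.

alpha=20, beta=21/2

obs 1: x=1 → posterior Gamma(9, 13/2)
obs 2: x=0 → posterior Gamma(9, 15/2)
obs 3: x=0 → posterior Gamma(9, 17/2)
obs 4: x=5 → posterior Gamma(14, 19/2)
obs 5: x=6 → posterior Gamma(20, 21/2)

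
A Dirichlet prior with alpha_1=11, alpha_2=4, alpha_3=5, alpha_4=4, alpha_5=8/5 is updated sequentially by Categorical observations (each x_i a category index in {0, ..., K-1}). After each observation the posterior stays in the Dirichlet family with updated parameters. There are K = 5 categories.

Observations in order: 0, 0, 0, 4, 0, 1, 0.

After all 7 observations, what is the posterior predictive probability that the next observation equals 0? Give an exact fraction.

80/163

obs 1: x=0 → posterior Dirichlet(12, 4, 5, 4, 8/5)
obs 2: x=0 → posterior Dirichlet(13, 4, 5, 4, 8/5)
obs 3: x=0 → posterior Dirichlet(14, 4, 5, 4, 8/5)
obs 4: x=4 → posterior Dirichlet(14, 4, 5, 4, 13/5)
obs 5: x=0 → posterior Dirichlet(15, 4, 5, 4, 13/5)
obs 6: x=1 → posterior Dirichlet(15, 5, 5, 4, 13/5)
obs 7: x=0 → posterior Dirichlet(16, 5, 5, 4, 13/5)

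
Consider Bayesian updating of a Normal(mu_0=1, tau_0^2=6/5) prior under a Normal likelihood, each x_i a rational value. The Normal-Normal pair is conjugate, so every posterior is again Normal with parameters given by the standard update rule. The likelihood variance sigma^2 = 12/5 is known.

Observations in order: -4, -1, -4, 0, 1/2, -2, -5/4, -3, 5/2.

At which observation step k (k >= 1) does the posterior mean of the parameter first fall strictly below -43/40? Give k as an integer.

obs 1: x=-4 → posterior Normal(-2/3, 4/5)
obs 2: x=-1 → posterior Normal(-3/4, 3/5)
obs 3: x=-4 → posterior Normal(-7/5, 12/25)
obs 4: x=0 → posterior Normal(-7/6, 2/5)
obs 5: x=1/2 → posterior Normal(-13/14, 12/35)
obs 6: x=-2 → posterior Normal(-17/16, 3/10)
obs 7: x=-5/4 → posterior Normal(-13/12, 4/15)
obs 8: x=-3 → posterior Normal(-51/40, 6/25)
obs 9: x=5/2 → posterior Normal(-41/44, 12/55)

k = 3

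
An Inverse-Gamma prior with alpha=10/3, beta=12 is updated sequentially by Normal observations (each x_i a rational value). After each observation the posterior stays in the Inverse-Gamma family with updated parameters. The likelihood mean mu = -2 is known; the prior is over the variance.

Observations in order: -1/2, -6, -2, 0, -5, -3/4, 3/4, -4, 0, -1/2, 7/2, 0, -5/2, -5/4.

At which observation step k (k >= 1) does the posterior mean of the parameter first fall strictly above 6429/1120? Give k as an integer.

k = 2

obs 1: x=-1/2 → posterior Inverse-Gamma(23/6, 105/8)
obs 2: x=-6 → posterior Inverse-Gamma(13/3, 169/8)
obs 3: x=-2 → posterior Inverse-Gamma(29/6, 169/8)
obs 4: x=0 → posterior Inverse-Gamma(16/3, 185/8)
obs 5: x=-5 → posterior Inverse-Gamma(35/6, 221/8)
obs 6: x=-3/4 → posterior Inverse-Gamma(19/3, 909/32)
obs 7: x=3/4 → posterior Inverse-Gamma(41/6, 515/16)
obs 8: x=-4 → posterior Inverse-Gamma(22/3, 547/16)
obs 9: x=0 → posterior Inverse-Gamma(47/6, 579/16)
obs 10: x=-1/2 → posterior Inverse-Gamma(25/3, 597/16)
obs 11: x=7/2 → posterior Inverse-Gamma(53/6, 839/16)
obs 12: x=0 → posterior Inverse-Gamma(28/3, 871/16)
obs 13: x=-5/2 → posterior Inverse-Gamma(59/6, 873/16)
obs 14: x=-5/4 → posterior Inverse-Gamma(31/3, 1755/32)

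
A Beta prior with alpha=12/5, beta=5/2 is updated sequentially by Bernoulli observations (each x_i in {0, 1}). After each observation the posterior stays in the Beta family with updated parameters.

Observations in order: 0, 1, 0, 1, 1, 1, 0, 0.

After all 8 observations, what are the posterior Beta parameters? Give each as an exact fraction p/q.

obs 1: x=0 → posterior Beta(12/5, 7/2)
obs 2: x=1 → posterior Beta(17/5, 7/2)
obs 3: x=0 → posterior Beta(17/5, 9/2)
obs 4: x=1 → posterior Beta(22/5, 9/2)
obs 5: x=1 → posterior Beta(27/5, 9/2)
obs 6: x=1 → posterior Beta(32/5, 9/2)
obs 7: x=0 → posterior Beta(32/5, 11/2)
obs 8: x=0 → posterior Beta(32/5, 13/2)

alpha=32/5, beta=13/2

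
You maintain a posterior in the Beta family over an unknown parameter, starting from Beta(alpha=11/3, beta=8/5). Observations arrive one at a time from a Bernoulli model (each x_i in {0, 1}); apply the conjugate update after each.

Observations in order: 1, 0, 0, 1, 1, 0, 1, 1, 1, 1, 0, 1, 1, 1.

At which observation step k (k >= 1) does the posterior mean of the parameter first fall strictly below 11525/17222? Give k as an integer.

obs 1: x=1 → posterior Beta(14/3, 8/5)
obs 2: x=0 → posterior Beta(14/3, 13/5)
obs 3: x=0 → posterior Beta(14/3, 18/5)
obs 4: x=1 → posterior Beta(17/3, 18/5)
obs 5: x=1 → posterior Beta(20/3, 18/5)
obs 6: x=0 → posterior Beta(20/3, 23/5)
obs 7: x=1 → posterior Beta(23/3, 23/5)
obs 8: x=1 → posterior Beta(26/3, 23/5)
obs 9: x=1 → posterior Beta(29/3, 23/5)
obs 10: x=1 → posterior Beta(32/3, 23/5)
obs 11: x=0 → posterior Beta(32/3, 28/5)
obs 12: x=1 → posterior Beta(35/3, 28/5)
obs 13: x=1 → posterior Beta(38/3, 28/5)
obs 14: x=1 → posterior Beta(41/3, 28/5)

k = 2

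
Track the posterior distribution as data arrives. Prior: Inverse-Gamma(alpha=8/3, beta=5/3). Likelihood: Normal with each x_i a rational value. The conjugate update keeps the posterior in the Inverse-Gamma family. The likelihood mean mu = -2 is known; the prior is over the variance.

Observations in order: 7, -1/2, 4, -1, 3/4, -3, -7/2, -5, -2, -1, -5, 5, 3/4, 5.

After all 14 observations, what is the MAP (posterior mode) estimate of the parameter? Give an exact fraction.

obs 1: x=7 → posterior Inverse-Gamma(19/6, 253/6)
obs 2: x=-1/2 → posterior Inverse-Gamma(11/3, 1039/24)
obs 3: x=4 → posterior Inverse-Gamma(25/6, 1471/24)
obs 4: x=-1 → posterior Inverse-Gamma(14/3, 1483/24)
obs 5: x=3/4 → posterior Inverse-Gamma(31/6, 6295/96)
obs 6: x=-3 → posterior Inverse-Gamma(17/3, 6343/96)
obs 7: x=-7/2 → posterior Inverse-Gamma(37/6, 6451/96)
obs 8: x=-5 → posterior Inverse-Gamma(20/3, 6883/96)
obs 9: x=-2 → posterior Inverse-Gamma(43/6, 6883/96)
obs 10: x=-1 → posterior Inverse-Gamma(23/3, 6931/96)
obs 11: x=-5 → posterior Inverse-Gamma(49/6, 7363/96)
obs 12: x=5 → posterior Inverse-Gamma(26/3, 9715/96)
obs 13: x=3/4 → posterior Inverse-Gamma(55/6, 5039/48)
obs 14: x=5 → posterior Inverse-Gamma(29/3, 6215/48)

6215/512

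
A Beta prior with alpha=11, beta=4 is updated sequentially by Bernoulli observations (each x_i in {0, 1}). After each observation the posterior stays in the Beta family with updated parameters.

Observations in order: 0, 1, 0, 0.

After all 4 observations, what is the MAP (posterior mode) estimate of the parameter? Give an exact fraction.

11/17

obs 1: x=0 → posterior Beta(11, 5)
obs 2: x=1 → posterior Beta(12, 5)
obs 3: x=0 → posterior Beta(12, 6)
obs 4: x=0 → posterior Beta(12, 7)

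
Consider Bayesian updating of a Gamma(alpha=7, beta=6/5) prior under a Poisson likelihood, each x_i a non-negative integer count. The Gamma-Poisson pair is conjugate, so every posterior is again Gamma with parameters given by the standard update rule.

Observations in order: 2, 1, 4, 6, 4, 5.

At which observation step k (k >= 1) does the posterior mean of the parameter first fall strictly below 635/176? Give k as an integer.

k = 2

obs 1: x=2 → posterior Gamma(9, 11/5)
obs 2: x=1 → posterior Gamma(10, 16/5)
obs 3: x=4 → posterior Gamma(14, 21/5)
obs 4: x=6 → posterior Gamma(20, 26/5)
obs 5: x=4 → posterior Gamma(24, 31/5)
obs 6: x=5 → posterior Gamma(29, 36/5)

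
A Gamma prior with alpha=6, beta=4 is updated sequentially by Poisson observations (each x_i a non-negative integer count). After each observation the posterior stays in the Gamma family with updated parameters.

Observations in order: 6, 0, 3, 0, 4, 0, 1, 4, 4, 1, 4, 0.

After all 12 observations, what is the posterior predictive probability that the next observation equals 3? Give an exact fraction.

obs 1: x=6 → posterior Gamma(12, 5)
obs 2: x=0 → posterior Gamma(12, 6)
obs 3: x=3 → posterior Gamma(15, 7)
obs 4: x=0 → posterior Gamma(15, 8)
obs 5: x=4 → posterior Gamma(19, 9)
obs 6: x=0 → posterior Gamma(19, 10)
obs 7: x=1 → posterior Gamma(20, 11)
obs 8: x=4 → posterior Gamma(24, 12)
obs 9: x=4 → posterior Gamma(28, 13)
obs 10: x=1 → posterior Gamma(29, 14)
obs 11: x=4 → posterior Gamma(33, 15)
obs 12: x=0 → posterior Gamma(33, 16)

2096139380232980934934387581779692182568960/11633549665058175578832094238737833478284593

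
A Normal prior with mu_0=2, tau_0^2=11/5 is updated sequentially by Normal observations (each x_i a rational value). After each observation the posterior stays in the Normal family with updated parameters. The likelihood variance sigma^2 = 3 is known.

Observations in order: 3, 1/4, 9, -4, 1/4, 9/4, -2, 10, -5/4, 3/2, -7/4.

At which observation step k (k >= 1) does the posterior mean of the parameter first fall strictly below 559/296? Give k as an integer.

k = 2

obs 1: x=3 → posterior Normal(63/26, 33/26)
obs 2: x=1/4 → posterior Normal(263/148, 33/37)
obs 3: x=9 → posterior Normal(659/192, 11/16)
obs 4: x=-4 → posterior Normal(483/236, 33/59)
obs 5: x=1/4 → posterior Normal(247/140, 33/70)
obs 6: x=9/4 → posterior Normal(593/324, 11/27)
obs 7: x=-2 → posterior Normal(505/368, 33/92)
obs 8: x=10 → posterior Normal(945/412, 33/103)
obs 9: x=-5/4 → posterior Normal(445/228, 11/38)
obs 10: x=3/2 → posterior Normal(239/125, 33/125)
obs 11: x=-7/4 → posterior Normal(879/544, 33/136)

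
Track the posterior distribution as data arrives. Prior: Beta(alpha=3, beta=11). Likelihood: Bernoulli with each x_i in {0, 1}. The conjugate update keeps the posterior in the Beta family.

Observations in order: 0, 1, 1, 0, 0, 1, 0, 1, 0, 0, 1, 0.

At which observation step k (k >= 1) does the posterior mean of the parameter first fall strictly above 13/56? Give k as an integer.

k = 2

obs 1: x=0 → posterior Beta(3, 12)
obs 2: x=1 → posterior Beta(4, 12)
obs 3: x=1 → posterior Beta(5, 12)
obs 4: x=0 → posterior Beta(5, 13)
obs 5: x=0 → posterior Beta(5, 14)
obs 6: x=1 → posterior Beta(6, 14)
obs 7: x=0 → posterior Beta(6, 15)
obs 8: x=1 → posterior Beta(7, 15)
obs 9: x=0 → posterior Beta(7, 16)
obs 10: x=0 → posterior Beta(7, 17)
obs 11: x=1 → posterior Beta(8, 17)
obs 12: x=0 → posterior Beta(8, 18)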